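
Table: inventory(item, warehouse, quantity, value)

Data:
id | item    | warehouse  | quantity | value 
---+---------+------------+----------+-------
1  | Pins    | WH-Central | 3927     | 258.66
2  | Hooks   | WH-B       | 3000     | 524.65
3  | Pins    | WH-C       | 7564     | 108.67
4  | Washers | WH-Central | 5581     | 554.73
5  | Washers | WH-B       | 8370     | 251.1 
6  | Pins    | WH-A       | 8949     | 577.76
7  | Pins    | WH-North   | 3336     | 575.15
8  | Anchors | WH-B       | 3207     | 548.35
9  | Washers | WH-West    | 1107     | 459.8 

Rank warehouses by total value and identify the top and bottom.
SELECT warehouse, SUM(value)
FROM inventory
GROUP BY warehouse
ORDER BY SUM(value)

All groups:
  WH-C: 108.67
  WH-West: 459.80
  WH-North: 575.15
  WH-A: 577.76
  WH-Central: 813.39
  WH-B: 1324.10

Highest: WH-B (1324.10)
Lowest: WH-C (108.67)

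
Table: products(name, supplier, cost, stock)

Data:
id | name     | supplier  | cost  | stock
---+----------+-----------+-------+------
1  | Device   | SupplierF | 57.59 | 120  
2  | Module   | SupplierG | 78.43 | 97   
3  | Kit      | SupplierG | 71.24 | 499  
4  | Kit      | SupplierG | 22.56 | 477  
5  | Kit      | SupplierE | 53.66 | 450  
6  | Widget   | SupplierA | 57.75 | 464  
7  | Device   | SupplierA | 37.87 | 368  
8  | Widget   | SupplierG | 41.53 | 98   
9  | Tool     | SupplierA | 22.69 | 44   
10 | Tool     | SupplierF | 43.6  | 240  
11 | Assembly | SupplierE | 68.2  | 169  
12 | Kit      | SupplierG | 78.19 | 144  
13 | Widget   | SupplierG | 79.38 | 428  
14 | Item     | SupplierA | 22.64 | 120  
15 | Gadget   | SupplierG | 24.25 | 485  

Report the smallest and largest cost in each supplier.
SELECT supplier, MIN(cost), MAX(cost)
FROM products
GROUP BY supplier

Result:
  SupplierA: min=22.64, max=57.75
  SupplierE: min=53.66, max=68.20
  SupplierF: min=43.60, max=57.59
  SupplierG: min=22.56, max=79.38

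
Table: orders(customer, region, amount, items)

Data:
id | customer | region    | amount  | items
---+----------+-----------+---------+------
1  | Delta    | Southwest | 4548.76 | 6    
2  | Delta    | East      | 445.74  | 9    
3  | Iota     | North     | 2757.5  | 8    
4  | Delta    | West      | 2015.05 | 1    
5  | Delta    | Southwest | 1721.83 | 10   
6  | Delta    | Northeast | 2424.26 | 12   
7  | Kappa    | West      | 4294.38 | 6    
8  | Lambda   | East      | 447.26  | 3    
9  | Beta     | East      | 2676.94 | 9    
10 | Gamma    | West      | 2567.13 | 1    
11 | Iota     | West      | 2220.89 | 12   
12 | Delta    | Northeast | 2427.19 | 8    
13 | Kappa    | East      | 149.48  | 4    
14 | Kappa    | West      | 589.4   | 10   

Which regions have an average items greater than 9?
SELECT region, AVG(items)
FROM orders
GROUP BY region
HAVING AVG(items) > 9

Result:
  Northeast: avg=10.00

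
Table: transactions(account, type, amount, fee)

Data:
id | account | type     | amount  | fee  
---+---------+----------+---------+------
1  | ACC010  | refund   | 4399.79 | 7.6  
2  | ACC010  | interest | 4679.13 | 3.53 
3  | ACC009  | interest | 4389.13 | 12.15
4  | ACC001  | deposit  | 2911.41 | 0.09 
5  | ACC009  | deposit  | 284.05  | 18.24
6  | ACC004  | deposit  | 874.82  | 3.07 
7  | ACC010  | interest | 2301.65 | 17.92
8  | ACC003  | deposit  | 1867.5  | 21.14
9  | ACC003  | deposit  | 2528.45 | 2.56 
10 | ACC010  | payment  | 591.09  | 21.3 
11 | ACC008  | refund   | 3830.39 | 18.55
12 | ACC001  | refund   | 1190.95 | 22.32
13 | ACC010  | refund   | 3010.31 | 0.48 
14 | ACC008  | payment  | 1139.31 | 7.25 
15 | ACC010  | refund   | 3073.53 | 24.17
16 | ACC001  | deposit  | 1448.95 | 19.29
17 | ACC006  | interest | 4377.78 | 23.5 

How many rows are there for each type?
SELECT type, COUNT(*) as count
FROM transactions
GROUP BY type

Result:
  deposit: 6
  interest: 4
  payment: 2
  refund: 5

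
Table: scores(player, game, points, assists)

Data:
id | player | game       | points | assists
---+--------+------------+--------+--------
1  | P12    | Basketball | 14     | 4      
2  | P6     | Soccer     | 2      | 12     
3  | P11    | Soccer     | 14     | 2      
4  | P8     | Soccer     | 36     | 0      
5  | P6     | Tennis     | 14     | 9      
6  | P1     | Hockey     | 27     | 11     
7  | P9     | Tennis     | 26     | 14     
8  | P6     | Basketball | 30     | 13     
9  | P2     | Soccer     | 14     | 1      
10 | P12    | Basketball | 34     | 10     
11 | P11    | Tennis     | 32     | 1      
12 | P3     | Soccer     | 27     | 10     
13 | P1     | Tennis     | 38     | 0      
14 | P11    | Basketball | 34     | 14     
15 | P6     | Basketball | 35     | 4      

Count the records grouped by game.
SELECT game, COUNT(*) as count
FROM scores
GROUP BY game

Result:
  Basketball: 5
  Hockey: 1
  Soccer: 5
  Tennis: 4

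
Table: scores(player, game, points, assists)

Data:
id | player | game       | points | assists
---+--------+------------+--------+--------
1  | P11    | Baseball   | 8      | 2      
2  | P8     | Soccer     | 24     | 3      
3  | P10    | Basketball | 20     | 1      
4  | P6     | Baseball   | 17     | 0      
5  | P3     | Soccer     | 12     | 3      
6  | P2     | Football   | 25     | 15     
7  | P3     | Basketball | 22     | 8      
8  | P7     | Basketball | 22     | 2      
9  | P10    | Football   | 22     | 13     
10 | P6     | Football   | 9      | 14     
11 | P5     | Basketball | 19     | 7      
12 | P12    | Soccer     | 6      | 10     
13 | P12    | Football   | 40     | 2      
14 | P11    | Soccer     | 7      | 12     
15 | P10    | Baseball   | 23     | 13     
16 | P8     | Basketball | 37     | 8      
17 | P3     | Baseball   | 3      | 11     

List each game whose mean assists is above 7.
SELECT game, AVG(assists)
FROM scores
GROUP BY game
HAVING AVG(assists) > 7

Result:
  Football: avg=11.00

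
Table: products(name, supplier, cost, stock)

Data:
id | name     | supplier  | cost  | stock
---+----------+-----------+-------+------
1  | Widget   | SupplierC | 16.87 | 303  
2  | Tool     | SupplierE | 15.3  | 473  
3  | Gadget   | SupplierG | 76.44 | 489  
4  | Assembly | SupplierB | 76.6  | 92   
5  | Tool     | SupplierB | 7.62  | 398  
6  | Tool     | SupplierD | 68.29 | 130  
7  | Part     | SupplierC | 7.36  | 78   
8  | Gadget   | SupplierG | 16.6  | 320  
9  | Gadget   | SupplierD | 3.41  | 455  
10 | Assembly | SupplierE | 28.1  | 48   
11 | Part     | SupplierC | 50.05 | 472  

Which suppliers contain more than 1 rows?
SELECT supplier, COUNT(*) as cnt
FROM products
GROUP BY supplier
HAVING COUNT(*) > 1

Result:
  SupplierB: 2
  SupplierC: 3
  SupplierD: 2
  SupplierE: 2
  SupplierG: 2

Note: HAVING filters groups after aggregation, WHERE filters rows before.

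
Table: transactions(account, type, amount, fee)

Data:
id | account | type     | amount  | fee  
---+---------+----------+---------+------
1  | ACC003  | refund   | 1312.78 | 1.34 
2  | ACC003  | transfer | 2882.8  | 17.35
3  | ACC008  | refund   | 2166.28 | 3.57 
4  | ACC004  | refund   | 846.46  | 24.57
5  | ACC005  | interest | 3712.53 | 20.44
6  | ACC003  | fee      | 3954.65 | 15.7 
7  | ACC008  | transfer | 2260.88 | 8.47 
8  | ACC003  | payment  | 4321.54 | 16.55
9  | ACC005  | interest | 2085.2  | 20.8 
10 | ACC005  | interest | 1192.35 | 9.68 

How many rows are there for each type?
SELECT type, COUNT(*) as count
FROM transactions
GROUP BY type

Result:
  fee: 1
  interest: 3
  payment: 1
  refund: 3
  transfer: 2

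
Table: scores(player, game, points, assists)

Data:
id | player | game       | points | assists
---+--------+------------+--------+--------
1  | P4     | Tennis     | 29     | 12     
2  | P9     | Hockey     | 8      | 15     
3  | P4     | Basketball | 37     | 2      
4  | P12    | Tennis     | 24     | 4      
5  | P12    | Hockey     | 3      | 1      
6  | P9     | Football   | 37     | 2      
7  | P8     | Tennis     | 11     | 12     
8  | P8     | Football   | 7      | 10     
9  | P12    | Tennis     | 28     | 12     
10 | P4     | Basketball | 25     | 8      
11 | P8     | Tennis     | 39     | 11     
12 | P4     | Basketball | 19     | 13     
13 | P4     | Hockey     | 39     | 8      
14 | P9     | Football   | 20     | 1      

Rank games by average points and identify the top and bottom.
SELECT game, AVG(points)
FROM scores
GROUP BY game
ORDER BY AVG(points)

All groups:
  Hockey: 16.67
  Football: 21.33
  Tennis: 26.20
  Basketball: 27.00

Highest: Basketball (27.00)
Lowest: Hockey (16.67)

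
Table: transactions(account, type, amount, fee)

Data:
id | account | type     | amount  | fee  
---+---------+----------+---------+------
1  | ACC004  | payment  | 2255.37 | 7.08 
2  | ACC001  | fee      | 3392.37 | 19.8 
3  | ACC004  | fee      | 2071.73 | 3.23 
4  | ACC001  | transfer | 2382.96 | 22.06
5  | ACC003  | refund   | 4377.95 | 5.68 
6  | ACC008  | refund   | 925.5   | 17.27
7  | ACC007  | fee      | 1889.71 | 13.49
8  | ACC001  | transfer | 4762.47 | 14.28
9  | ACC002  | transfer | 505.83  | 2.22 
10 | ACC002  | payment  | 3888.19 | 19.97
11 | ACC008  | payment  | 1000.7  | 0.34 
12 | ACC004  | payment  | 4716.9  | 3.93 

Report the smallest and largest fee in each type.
SELECT type, MIN(fee), MAX(fee)
FROM transactions
GROUP BY type

Result:
  fee: min=3.23, max=19.80
  payment: min=0.34, max=19.97
  refund: min=5.68, max=17.27
  transfer: min=2.22, max=22.06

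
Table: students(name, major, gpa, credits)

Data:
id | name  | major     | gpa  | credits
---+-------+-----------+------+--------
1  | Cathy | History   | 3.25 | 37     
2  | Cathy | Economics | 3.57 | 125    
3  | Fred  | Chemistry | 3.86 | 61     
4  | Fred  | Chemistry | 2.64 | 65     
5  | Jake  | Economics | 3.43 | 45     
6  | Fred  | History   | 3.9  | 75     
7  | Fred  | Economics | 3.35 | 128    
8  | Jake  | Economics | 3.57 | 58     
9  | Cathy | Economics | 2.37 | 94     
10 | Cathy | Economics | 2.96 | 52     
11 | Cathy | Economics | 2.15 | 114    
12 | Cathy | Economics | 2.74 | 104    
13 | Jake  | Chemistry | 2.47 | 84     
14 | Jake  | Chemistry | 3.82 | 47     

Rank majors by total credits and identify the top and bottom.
SELECT major, SUM(credits)
FROM students
GROUP BY major
ORDER BY SUM(credits)

All groups:
  History: 112
  Chemistry: 257
  Economics: 720

Highest: Economics (720)
Lowest: History (112)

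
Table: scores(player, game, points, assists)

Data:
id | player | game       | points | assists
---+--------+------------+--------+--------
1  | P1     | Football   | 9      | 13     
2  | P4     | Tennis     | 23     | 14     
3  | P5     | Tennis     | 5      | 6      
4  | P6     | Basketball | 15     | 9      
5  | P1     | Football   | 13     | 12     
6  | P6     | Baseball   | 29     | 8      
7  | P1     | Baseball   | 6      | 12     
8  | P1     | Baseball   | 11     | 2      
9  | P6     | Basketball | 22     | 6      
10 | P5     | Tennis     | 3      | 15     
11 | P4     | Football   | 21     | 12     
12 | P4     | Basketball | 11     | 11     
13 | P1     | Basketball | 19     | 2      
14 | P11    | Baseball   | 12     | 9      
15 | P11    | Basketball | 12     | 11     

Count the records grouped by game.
SELECT game, COUNT(*) as count
FROM scores
GROUP BY game

Result:
  Baseball: 4
  Basketball: 5
  Football: 3
  Tennis: 3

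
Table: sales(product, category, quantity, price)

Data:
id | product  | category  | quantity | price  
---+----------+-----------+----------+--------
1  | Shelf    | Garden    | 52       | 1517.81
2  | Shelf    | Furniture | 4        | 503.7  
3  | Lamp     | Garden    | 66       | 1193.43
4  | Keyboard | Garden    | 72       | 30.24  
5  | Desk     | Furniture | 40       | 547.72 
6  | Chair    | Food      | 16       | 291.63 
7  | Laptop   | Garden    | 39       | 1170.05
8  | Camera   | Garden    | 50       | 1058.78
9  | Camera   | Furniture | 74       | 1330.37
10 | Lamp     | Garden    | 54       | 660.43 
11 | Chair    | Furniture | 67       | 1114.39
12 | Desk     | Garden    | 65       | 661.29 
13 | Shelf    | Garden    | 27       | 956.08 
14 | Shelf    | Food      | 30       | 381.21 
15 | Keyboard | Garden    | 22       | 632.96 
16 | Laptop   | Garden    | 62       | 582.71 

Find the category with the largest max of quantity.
SELECT category, MAX(quantity) as val
FROM sales
GROUP BY category
ORDER BY val DESC
LIMIT 1

Result: Furniture with max(quantity) = 74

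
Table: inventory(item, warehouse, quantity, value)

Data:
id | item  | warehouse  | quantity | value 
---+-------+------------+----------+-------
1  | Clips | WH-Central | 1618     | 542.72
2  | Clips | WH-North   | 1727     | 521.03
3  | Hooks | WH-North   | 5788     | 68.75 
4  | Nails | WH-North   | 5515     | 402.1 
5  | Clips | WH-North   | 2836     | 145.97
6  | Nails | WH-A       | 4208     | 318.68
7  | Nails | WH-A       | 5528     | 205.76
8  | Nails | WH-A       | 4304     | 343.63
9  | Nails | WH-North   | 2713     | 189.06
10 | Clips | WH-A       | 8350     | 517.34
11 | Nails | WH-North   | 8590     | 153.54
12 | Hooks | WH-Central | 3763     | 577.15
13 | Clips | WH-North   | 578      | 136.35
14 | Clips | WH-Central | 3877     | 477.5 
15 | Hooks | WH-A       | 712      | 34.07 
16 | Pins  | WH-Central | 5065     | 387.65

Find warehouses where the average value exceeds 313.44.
SELECT warehouse, AVG(value)
FROM inventory
GROUP BY warehouse
HAVING AVG(value) > 313.44

Result:
  WH-Central: avg=496.26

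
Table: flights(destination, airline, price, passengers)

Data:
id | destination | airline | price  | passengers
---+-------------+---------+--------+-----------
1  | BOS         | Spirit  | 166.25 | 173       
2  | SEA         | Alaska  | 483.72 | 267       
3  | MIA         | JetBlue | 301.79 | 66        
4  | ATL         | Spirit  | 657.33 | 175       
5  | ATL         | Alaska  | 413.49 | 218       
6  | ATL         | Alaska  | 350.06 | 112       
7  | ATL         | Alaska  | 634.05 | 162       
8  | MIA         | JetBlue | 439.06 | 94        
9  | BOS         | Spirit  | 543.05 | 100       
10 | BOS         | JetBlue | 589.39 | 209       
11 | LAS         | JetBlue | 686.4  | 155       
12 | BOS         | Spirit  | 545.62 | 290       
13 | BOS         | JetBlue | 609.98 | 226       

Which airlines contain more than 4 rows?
SELECT airline, COUNT(*) as cnt
FROM flights
GROUP BY airline
HAVING COUNT(*) > 4

Result:
  JetBlue: 5

Note: HAVING filters groups after aggregation, WHERE filters rows before.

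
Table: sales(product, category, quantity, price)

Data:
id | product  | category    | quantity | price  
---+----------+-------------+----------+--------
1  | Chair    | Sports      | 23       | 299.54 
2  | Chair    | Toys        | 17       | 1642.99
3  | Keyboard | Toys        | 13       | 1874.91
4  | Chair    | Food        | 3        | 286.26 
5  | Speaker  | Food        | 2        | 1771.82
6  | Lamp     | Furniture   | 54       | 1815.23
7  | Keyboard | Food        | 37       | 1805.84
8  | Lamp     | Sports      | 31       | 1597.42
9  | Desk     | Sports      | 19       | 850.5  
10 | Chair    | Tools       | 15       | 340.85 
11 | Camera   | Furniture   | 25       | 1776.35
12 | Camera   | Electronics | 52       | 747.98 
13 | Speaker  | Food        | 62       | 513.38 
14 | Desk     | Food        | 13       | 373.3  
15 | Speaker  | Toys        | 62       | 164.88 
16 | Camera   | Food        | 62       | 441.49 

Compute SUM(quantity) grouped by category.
SELECT category, SUM(quantity) as result
FROM sales
GROUP BY category

Result:
  Electronics: 52
  Food: 179
  Furniture: 79
  Sports: 73
  Tools: 15
  Toys: 92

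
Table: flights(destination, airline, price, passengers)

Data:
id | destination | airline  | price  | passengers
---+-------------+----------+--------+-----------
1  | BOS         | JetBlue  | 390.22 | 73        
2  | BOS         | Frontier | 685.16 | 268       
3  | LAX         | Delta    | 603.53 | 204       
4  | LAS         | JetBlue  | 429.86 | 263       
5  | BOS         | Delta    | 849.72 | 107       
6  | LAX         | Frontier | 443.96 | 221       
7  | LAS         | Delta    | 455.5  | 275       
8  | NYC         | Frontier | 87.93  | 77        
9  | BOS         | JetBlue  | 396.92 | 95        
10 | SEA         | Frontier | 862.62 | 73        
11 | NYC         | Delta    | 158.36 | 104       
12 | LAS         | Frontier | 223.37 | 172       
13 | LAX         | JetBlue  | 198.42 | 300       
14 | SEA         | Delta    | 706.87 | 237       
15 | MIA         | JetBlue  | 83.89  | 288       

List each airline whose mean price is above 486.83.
SELECT airline, AVG(price)
FROM flights
GROUP BY airline
HAVING AVG(price) > 486.83

Result:
  Delta: avg=554.80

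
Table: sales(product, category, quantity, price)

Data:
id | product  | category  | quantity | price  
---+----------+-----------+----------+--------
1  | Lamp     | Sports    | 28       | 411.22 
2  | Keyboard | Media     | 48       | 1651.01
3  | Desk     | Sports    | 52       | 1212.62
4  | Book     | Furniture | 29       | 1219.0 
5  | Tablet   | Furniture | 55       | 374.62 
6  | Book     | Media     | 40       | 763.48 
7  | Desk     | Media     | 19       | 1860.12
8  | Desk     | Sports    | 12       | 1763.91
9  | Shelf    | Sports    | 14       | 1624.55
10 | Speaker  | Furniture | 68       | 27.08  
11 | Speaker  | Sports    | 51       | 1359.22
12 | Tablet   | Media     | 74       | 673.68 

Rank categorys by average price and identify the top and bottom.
SELECT category, AVG(price)
FROM sales
GROUP BY category
ORDER BY AVG(price)

All groups:
  Furniture: 540.23
  Media: 1237.07
  Sports: 1274.30

Highest: Sports (1274.30)
Lowest: Furniture (540.23)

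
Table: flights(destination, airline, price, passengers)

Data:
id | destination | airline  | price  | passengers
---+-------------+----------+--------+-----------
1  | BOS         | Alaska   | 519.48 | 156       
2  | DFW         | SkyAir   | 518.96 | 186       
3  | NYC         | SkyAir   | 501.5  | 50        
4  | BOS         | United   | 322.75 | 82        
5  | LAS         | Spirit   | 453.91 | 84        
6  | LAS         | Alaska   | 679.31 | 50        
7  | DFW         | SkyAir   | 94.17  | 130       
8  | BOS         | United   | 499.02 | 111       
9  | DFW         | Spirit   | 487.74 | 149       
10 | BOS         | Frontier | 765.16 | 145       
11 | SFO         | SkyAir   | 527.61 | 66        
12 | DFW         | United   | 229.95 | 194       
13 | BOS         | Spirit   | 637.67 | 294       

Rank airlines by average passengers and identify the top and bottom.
SELECT airline, AVG(passengers)
FROM flights
GROUP BY airline
ORDER BY AVG(passengers)

All groups:
  Alaska: 103.00
  SkyAir: 108.00
  United: 129.00
  Frontier: 145.00
  Spirit: 175.67

Highest: Spirit (175.67)
Lowest: Alaska (103.00)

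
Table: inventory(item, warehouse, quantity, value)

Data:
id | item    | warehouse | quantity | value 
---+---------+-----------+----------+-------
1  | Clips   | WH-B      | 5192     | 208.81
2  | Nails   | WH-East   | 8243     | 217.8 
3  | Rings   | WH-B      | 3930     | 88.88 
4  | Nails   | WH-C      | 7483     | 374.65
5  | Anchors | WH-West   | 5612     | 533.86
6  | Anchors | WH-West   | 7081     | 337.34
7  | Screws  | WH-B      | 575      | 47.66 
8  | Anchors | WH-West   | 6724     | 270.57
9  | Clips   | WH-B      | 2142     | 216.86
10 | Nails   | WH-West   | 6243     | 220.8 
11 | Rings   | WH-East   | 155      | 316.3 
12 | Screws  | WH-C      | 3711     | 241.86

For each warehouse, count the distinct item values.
SELECT warehouse, COUNT(DISTINCT item)
FROM inventory
GROUP BY warehouse

Result:
  WH-B: 3 distinct
  WH-C: 2 distinct
  WH-East: 2 distinct
  WH-West: 2 distinct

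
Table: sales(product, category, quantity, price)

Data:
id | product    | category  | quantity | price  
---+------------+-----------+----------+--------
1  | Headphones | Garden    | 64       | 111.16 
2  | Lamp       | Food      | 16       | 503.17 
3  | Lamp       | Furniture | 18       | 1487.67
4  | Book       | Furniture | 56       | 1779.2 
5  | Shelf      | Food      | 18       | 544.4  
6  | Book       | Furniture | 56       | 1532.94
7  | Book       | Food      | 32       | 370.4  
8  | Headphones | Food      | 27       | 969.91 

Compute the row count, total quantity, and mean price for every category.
SELECT category,
       COUNT(*) as cnt,
       SUM(quantity) as total_quantity,
       AVG(price) as avg_price
FROM sales
GROUP BY category

Result:
  Food: 4 records, 93 total quantity, 596.97 avg price
  Furniture: 3 records, 130 total quantity, 1599.94 avg price
  Garden: 1 records, 64 total quantity, 111.16 avg price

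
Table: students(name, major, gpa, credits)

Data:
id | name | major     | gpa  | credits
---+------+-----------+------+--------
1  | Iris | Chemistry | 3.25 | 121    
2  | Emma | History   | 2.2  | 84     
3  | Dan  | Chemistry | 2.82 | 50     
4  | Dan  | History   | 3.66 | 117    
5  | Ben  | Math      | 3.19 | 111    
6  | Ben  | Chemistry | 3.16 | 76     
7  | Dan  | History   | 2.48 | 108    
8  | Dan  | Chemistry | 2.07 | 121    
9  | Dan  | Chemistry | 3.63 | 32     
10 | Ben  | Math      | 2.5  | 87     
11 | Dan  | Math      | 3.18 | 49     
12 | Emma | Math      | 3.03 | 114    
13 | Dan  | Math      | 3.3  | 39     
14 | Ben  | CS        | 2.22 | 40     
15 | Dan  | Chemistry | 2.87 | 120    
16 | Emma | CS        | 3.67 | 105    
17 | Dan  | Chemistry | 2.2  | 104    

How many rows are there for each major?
SELECT major, COUNT(*) as count
FROM students
GROUP BY major

Result:
  CS: 2
  Chemistry: 7
  History: 3
  Math: 5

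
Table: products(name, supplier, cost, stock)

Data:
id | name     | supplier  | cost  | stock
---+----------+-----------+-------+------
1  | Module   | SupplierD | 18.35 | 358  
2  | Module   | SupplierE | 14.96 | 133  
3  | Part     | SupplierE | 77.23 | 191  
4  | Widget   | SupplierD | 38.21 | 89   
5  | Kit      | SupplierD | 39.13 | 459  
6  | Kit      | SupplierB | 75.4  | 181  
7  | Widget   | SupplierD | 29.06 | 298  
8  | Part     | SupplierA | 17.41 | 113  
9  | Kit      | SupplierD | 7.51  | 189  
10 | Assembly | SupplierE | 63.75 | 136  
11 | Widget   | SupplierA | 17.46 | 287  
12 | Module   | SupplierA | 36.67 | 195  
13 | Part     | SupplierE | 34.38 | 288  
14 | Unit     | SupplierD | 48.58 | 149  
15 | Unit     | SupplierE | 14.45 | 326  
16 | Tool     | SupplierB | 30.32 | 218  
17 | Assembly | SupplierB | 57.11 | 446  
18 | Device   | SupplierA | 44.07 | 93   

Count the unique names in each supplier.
SELECT supplier, COUNT(DISTINCT name)
FROM products
GROUP BY supplier

Result:
  SupplierA: 4 distinct
  SupplierB: 3 distinct
  SupplierD: 4 distinct
  SupplierE: 4 distinct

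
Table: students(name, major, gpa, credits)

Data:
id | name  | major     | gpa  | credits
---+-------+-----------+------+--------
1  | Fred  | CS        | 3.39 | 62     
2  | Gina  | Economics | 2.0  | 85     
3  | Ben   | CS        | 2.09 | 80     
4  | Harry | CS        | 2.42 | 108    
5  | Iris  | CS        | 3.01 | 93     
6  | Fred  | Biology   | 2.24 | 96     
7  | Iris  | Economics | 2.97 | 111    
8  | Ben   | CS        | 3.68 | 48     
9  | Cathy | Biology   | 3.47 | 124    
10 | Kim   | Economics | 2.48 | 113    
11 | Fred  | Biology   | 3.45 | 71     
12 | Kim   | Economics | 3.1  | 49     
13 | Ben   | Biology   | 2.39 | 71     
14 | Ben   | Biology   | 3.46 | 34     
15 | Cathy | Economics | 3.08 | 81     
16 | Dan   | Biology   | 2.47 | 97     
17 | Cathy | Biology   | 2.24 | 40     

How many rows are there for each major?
SELECT major, COUNT(*) as count
FROM students
GROUP BY major

Result:
  Biology: 7
  CS: 5
  Economics: 5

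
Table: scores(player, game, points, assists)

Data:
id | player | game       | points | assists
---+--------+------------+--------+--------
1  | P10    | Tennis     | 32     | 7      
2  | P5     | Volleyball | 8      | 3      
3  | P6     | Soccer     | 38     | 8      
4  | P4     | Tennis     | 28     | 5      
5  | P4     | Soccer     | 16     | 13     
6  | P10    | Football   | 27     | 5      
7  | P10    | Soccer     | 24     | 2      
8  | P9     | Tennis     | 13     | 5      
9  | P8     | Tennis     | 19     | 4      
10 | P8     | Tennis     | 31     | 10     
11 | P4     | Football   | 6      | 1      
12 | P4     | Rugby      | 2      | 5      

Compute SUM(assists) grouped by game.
SELECT game, SUM(assists) as result
FROM scores
GROUP BY game

Result:
  Football: 6
  Rugby: 5
  Soccer: 23
  Tennis: 31
  Volleyball: 3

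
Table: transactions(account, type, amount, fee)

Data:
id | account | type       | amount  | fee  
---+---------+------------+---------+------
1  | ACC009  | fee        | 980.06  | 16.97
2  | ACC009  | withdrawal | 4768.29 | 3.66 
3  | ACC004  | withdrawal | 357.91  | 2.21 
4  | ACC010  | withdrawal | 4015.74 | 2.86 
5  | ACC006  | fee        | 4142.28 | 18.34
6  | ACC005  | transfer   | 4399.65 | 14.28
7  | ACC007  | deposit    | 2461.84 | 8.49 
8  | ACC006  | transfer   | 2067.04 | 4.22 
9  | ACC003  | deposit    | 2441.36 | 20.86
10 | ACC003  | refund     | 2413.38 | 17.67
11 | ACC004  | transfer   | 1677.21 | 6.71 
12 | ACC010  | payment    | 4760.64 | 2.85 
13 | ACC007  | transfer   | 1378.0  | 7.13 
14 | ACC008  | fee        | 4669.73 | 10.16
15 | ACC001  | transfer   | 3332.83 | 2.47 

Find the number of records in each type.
SELECT type, COUNT(*) as count
FROM transactions
GROUP BY type

Result:
  deposit: 2
  fee: 3
  payment: 1
  refund: 1
  transfer: 5
  withdrawal: 3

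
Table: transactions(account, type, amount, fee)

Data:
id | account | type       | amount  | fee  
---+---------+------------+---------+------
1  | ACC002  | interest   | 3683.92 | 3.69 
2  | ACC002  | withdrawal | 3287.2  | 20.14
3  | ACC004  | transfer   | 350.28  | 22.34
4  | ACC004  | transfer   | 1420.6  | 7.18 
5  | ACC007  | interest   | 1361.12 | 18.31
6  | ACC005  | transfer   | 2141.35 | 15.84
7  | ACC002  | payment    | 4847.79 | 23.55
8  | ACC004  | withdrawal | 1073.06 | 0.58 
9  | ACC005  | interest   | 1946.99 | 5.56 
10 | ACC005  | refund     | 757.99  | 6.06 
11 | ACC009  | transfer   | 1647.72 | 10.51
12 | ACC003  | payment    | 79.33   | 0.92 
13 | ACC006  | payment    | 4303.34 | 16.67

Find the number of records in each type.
SELECT type, COUNT(*) as count
FROM transactions
GROUP BY type

Result:
  interest: 3
  payment: 3
  refund: 1
  transfer: 4
  withdrawal: 2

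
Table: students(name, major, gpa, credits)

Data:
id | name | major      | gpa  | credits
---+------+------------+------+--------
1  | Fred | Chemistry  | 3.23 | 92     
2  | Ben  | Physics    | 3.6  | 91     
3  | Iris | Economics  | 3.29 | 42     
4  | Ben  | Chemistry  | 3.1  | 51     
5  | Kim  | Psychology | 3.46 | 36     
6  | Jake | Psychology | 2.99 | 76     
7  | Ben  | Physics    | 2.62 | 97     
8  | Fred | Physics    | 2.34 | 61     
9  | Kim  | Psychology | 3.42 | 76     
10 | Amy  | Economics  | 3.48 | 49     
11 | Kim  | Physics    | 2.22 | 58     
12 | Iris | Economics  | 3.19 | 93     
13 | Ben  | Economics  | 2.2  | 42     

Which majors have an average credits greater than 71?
SELECT major, AVG(credits)
FROM students
GROUP BY major
HAVING AVG(credits) > 71

Result:
  Chemistry: avg=71.50
  Physics: avg=76.75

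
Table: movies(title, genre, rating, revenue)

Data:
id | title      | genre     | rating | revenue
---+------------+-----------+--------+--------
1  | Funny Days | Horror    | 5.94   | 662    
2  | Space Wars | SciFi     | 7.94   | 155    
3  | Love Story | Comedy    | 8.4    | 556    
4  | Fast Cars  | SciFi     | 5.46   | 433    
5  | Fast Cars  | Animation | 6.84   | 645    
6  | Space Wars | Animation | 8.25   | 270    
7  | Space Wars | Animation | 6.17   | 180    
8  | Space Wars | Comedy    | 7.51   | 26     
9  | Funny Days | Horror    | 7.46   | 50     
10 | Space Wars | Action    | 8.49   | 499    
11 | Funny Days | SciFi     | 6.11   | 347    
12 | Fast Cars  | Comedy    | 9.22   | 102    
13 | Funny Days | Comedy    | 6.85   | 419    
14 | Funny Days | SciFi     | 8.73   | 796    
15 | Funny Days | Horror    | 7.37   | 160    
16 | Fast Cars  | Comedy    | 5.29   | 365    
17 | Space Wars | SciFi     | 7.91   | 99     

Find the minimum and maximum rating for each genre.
SELECT genre, MIN(rating), MAX(rating)
FROM movies
GROUP BY genre

Result:
  Action: min=8.49, max=8.49
  Animation: min=6.17, max=8.25
  Comedy: min=5.29, max=9.22
  Horror: min=5.94, max=7.46
  SciFi: min=5.46, max=8.73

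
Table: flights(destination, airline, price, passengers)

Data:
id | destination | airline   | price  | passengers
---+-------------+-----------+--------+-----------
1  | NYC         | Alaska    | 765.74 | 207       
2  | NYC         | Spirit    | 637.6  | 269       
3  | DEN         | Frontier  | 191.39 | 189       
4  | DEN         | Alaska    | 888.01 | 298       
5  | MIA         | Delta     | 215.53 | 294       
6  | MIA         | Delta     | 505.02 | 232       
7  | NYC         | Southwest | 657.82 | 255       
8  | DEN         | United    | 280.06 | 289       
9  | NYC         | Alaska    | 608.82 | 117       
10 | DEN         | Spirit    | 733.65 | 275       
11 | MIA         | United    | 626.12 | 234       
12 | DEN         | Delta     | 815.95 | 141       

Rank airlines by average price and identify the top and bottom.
SELECT airline, AVG(price)
FROM flights
GROUP BY airline
ORDER BY AVG(price)

All groups:
  Frontier: 191.39
  United: 453.09
  Delta: 512.17
  Southwest: 657.82
  Spirit: 685.63
  Alaska: 754.19

Highest: Alaska (754.19)
Lowest: Frontier (191.39)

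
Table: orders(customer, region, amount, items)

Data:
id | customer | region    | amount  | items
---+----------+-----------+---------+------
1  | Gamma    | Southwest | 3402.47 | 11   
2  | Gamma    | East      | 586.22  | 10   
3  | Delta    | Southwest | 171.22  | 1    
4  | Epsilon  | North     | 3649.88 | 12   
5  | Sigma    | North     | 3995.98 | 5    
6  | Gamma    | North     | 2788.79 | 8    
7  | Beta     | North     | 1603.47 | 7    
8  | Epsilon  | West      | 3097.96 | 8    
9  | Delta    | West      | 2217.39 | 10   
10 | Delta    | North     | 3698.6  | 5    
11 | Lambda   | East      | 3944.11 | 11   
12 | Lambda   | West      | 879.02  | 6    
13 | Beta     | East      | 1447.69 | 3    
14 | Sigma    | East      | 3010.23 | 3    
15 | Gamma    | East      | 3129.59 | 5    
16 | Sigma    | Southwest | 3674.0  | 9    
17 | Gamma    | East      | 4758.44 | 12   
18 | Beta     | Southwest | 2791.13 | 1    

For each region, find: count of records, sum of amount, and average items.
SELECT region,
       COUNT(*) as cnt,
       SUM(amount) as total_amount,
       AVG(items) as avg_items
FROM orders
GROUP BY region

Result:
  East: 6 records, 16876.28 total amount, 7.33 avg items
  North: 5 records, 15736.72 total amount, 7.40 avg items
  Southwest: 4 records, 10038.82 total amount, 5.50 avg items
  West: 3 records, 6194.37 total amount, 8.00 avg items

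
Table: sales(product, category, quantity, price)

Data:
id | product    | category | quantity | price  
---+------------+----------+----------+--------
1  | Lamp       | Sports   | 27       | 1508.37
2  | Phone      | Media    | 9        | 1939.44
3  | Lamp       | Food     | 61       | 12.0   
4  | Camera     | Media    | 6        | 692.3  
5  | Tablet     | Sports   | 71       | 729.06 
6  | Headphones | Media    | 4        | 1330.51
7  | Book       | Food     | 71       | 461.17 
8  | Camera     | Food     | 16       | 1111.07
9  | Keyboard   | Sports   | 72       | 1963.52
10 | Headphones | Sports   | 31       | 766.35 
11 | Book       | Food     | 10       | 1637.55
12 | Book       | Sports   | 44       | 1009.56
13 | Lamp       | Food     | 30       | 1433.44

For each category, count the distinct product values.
SELECT category, COUNT(DISTINCT product)
FROM sales
GROUP BY category

Result:
  Food: 3 distinct
  Media: 3 distinct
  Sports: 5 distinct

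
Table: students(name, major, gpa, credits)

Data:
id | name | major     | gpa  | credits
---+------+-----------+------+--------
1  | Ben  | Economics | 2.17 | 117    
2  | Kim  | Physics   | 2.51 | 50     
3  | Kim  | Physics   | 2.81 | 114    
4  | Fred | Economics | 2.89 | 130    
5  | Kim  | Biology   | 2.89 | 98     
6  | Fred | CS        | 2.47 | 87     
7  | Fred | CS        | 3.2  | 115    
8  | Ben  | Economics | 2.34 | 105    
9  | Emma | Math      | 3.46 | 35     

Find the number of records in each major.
SELECT major, COUNT(*) as count
FROM students
GROUP BY major

Result:
  Biology: 1
  CS: 2
  Economics: 3
  Math: 1
  Physics: 2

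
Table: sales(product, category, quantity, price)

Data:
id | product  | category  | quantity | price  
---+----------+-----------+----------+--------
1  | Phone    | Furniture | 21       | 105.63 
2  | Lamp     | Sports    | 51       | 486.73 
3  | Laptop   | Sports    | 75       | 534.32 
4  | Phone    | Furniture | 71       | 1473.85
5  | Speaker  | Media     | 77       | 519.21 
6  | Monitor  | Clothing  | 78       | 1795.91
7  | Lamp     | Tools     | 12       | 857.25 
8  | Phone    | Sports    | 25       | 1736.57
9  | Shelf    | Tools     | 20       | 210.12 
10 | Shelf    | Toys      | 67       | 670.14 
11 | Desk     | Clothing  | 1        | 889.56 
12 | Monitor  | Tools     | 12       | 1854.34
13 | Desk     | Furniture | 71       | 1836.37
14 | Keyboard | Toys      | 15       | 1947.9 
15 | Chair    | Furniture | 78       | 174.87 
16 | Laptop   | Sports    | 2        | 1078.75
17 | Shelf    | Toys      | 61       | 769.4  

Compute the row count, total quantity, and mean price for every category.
SELECT category,
       COUNT(*) as cnt,
       SUM(quantity) as total_quantity,
       AVG(price) as avg_price
FROM sales
GROUP BY category

Result:
  Clothing: 2 records, 79 total quantity, 1342.74 avg price
  Furniture: 4 records, 241 total quantity, 897.68 avg price
  Media: 1 records, 77 total quantity, 519.21 avg price
  Sports: 4 records, 153 total quantity, 959.09 avg price
  Tools: 3 records, 44 total quantity, 973.90 avg price
  Toys: 3 records, 143 total quantity, 1129.15 avg price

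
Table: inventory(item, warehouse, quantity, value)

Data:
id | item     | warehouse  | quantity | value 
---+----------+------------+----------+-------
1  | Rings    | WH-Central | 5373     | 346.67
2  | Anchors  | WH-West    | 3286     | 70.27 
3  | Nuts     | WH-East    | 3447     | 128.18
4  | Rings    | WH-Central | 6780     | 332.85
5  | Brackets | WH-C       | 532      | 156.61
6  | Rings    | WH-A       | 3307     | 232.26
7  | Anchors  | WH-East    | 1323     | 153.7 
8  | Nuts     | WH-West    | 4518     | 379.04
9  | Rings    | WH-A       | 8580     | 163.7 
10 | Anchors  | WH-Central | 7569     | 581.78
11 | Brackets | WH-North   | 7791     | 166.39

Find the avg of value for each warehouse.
SELECT warehouse, AVG(value) as result
FROM inventory
GROUP BY warehouse

Result:
  WH-A: 197.98
  WH-C: 156.61
  WH-Central: 420.43
  WH-East: 140.94
  WH-North: 166.39
  WH-West: 224.66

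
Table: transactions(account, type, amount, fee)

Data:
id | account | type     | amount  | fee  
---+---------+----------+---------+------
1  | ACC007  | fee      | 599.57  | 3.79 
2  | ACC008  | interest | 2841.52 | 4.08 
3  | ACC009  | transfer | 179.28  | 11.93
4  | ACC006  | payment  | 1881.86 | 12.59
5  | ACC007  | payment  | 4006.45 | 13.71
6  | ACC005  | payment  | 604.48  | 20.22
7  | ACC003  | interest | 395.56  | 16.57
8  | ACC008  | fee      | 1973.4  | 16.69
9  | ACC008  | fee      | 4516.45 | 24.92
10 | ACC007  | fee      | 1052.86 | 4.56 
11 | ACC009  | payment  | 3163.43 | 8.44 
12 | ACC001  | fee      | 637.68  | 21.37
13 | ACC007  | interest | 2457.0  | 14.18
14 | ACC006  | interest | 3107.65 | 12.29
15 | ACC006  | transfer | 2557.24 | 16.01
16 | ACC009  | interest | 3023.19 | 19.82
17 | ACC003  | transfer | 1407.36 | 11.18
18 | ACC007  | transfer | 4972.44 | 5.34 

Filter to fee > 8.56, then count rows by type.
SELECT type, COUNT(*)
FROM transactions
WHERE fee > 8.56
GROUP BY type

Note: WHERE filters rows before grouping.

Result:
  fee: 3
  interest: 4
  payment: 3
  transfer: 3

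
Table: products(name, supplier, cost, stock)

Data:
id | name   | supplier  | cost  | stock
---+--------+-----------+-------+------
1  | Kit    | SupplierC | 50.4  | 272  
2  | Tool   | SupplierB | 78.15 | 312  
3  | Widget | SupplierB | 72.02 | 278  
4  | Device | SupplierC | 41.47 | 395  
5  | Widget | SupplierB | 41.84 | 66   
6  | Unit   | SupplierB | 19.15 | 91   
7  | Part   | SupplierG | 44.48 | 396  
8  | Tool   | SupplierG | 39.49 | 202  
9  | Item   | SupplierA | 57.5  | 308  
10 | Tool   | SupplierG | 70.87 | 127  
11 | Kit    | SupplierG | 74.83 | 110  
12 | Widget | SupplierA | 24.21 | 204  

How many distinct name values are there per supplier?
SELECT supplier, COUNT(DISTINCT name)
FROM products
GROUP BY supplier

Result:
  SupplierA: 2 distinct
  SupplierB: 3 distinct
  SupplierC: 2 distinct
  SupplierG: 3 distinct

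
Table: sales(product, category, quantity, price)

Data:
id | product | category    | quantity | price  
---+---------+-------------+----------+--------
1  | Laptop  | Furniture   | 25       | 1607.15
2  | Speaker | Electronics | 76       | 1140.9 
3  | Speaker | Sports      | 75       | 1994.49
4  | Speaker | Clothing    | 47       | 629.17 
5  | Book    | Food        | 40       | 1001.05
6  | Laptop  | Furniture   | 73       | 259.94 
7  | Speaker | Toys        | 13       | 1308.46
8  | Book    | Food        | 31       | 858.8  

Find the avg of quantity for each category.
SELECT category, AVG(quantity) as result
FROM sales
GROUP BY category

Result:
  Clothing: 47.00
  Electronics: 76.00
  Food: 35.50
  Furniture: 49.00
  Sports: 75.00
  Toys: 13.00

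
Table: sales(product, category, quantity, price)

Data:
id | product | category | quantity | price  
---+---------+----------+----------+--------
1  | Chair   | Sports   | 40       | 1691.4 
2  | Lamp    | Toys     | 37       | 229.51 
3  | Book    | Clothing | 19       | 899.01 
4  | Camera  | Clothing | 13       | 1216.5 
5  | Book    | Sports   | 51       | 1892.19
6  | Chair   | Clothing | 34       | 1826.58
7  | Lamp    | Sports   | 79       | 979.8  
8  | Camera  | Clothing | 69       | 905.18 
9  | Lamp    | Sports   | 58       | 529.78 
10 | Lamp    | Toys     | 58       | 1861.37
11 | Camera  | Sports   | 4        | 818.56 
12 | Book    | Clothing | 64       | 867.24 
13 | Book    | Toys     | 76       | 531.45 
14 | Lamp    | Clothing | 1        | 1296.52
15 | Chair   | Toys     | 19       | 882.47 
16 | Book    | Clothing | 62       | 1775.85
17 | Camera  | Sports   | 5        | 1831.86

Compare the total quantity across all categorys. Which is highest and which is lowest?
SELECT category, SUM(quantity)
FROM sales
GROUP BY category
ORDER BY SUM(quantity)

All groups:
  Toys: 190
  Sports: 237
  Clothing: 262

Highest: Clothing (262)
Lowest: Toys (190)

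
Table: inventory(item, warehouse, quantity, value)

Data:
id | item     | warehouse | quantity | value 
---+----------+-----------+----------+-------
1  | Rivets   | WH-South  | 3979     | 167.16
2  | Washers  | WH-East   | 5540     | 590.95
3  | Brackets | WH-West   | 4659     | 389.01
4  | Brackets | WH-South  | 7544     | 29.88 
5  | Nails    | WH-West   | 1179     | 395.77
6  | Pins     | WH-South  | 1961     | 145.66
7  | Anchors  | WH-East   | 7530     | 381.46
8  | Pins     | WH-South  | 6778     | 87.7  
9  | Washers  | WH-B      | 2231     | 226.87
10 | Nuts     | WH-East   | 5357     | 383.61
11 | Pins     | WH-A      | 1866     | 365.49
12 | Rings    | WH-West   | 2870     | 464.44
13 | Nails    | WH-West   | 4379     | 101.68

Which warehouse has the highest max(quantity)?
SELECT warehouse, MAX(quantity) as val
FROM inventory
GROUP BY warehouse
ORDER BY val DESC
LIMIT 1

Result: WH-South with max(quantity) = 7544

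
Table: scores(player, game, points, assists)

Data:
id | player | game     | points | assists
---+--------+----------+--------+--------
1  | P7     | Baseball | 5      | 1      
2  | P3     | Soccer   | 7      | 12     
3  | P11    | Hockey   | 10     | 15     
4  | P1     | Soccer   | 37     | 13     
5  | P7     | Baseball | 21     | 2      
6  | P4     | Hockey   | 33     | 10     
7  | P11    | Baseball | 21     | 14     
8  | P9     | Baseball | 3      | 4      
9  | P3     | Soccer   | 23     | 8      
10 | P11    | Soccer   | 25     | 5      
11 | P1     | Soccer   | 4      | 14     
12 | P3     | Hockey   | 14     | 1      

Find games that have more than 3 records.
SELECT game, COUNT(*) as cnt
FROM scores
GROUP BY game
HAVING COUNT(*) > 3

Result:
  Baseball: 4
  Soccer: 5

Note: HAVING filters groups after aggregation, WHERE filters rows before.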